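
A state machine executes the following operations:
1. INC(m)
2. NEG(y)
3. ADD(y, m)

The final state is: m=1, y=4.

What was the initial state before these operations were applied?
m=0, y=-3

Working backwards:
Final state: m=1, y=4
Before step 3 (ADD(y, m)): m=1, y=3
Before step 2 (NEG(y)): m=1, y=-3
Before step 1 (INC(m)): m=0, y=-3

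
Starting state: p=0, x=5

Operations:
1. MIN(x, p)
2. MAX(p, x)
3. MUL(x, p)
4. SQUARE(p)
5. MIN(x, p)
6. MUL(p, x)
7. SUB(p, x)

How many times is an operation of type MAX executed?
1

Counting MAX operations:
Step 2: MAX(p, x) ← MAX
Total: 1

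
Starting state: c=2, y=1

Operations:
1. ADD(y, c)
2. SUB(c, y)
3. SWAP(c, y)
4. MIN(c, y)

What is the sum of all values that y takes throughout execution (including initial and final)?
5

Values of y at each step:
Initial: y = 1
After step 1: y = 3
After step 2: y = 3
After step 3: y = -1
After step 4: y = -1
Sum = 1 + 3 + 3 + -1 + -1 = 5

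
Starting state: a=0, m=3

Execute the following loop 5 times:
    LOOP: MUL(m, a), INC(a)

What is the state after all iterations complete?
a=5, m=0

Iteration trace:
Start: a=0, m=3
After iteration 1: a=1, m=0
After iteration 2: a=2, m=0
After iteration 3: a=3, m=0
After iteration 4: a=4, m=0
After iteration 5: a=5, m=0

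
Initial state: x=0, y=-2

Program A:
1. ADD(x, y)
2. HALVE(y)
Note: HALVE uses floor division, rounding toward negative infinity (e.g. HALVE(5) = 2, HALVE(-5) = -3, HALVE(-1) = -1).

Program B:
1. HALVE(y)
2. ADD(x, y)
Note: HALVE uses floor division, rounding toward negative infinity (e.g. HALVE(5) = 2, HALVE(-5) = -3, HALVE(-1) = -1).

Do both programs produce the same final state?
No

Program A final state: x=-2, y=-1
Program B final state: x=-1, y=-1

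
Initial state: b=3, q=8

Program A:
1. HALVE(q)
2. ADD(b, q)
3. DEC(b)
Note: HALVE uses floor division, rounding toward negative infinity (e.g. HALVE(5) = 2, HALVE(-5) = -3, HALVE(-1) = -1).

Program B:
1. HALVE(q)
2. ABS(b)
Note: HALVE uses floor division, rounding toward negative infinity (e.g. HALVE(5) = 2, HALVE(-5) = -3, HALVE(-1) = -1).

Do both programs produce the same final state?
No

Program A final state: b=6, q=4
Program B final state: b=3, q=4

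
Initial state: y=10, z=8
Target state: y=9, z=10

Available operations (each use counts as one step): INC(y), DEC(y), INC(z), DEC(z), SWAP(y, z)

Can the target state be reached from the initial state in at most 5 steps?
Yes

Path (2 steps): INC(z) → SWAP(y, z)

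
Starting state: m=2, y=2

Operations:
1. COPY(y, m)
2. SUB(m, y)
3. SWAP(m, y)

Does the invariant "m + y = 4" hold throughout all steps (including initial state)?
No, violated after step 2

The invariant is violated after step 2.

State at each step:
Initial: m=2, y=2
After step 1: m=2, y=2
After step 2: m=0, y=2
After step 3: m=2, y=0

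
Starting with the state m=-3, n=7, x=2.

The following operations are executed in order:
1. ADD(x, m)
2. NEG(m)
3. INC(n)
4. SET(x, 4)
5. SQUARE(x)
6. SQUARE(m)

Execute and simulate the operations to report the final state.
{m: 9, n: 8, x: 16}

Step-by-step execution:
Initial: m=-3, n=7, x=2
After step 1 (ADD(x, m)): m=-3, n=7, x=-1
After step 2 (NEG(m)): m=3, n=7, x=-1
After step 3 (INC(n)): m=3, n=8, x=-1
After step 4 (SET(x, 4)): m=3, n=8, x=4
After step 5 (SQUARE(x)): m=3, n=8, x=16
After step 6 (SQUARE(m)): m=9, n=8, x=16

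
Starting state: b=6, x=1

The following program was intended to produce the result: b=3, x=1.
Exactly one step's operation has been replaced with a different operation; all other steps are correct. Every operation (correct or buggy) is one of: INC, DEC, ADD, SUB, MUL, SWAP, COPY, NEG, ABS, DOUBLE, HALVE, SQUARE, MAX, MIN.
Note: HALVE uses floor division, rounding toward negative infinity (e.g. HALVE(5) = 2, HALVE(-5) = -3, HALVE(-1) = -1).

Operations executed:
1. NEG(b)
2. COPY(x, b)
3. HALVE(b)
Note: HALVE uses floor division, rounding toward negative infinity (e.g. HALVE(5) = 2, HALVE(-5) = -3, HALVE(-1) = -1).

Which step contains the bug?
Step 2

Trace with buggy code:
Initial: b=6, x=1
After step 1: b=-6, x=1
After step 2: b=-6, x=-6
After step 3: b=-3, x=-6
Actual final b=-3, x=-6 ≠ expected b=3, x=1.
Step 2 is the only position where a single-operation replacement can produce the expected result.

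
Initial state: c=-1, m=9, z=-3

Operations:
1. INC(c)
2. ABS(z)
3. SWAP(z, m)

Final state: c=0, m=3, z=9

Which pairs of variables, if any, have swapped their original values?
None

Comparing initial and final values:
m: 9 → 3
z: -3 → 9
c: -1 → 0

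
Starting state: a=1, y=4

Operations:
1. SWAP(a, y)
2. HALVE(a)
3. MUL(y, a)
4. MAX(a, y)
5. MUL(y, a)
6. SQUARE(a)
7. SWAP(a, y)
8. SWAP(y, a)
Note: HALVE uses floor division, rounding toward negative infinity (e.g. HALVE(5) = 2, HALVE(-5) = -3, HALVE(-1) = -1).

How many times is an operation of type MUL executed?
2

Counting MUL operations:
Step 3: MUL(y, a) ← MUL
Step 5: MUL(y, a) ← MUL
Total: 2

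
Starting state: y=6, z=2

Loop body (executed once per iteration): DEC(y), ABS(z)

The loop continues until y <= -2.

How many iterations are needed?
8

Tracing iterations:
Initial: y=6, z=2
After iteration 1: y=5, z=2
After iteration 2: y=4, z=2
After iteration 3: y=3, z=2
After iteration 4: y=2, z=2
After iteration 5: y=1, z=2
After iteration 6: y=0, z=2
After iteration 7: y=-1, z=2
After iteration 8: y=-2, z=2
y <= -2 now holds, so the loop exits after 8 iterations.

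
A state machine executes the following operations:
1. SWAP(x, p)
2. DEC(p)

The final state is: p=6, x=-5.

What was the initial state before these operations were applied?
p=-5, x=7

Working backwards:
Final state: p=6, x=-5
Before step 2 (DEC(p)): p=7, x=-5
Before step 1 (SWAP(x, p)): p=-5, x=7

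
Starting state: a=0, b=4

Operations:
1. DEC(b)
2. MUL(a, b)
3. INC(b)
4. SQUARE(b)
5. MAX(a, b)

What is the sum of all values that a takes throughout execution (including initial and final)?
16

Values of a at each step:
Initial: a = 0
After step 1: a = 0
After step 2: a = 0
After step 3: a = 0
After step 4: a = 0
After step 5: a = 16
Sum = 0 + 0 + 0 + 0 + 0 + 16 = 16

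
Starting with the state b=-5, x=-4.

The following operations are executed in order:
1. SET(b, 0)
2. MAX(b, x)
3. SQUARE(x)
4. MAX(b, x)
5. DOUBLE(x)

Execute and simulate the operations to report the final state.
{b: 16, x: 32}

Step-by-step execution:
Initial: b=-5, x=-4
After step 1 (SET(b, 0)): b=0, x=-4
After step 2 (MAX(b, x)): b=0, x=-4
After step 3 (SQUARE(x)): b=0, x=16
After step 4 (MAX(b, x)): b=16, x=16
After step 5 (DOUBLE(x)): b=16, x=32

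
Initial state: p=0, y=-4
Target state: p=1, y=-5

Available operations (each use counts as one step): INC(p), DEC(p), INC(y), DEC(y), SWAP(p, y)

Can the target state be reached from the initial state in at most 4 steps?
Yes

Path (2 steps): INC(p) → DEC(y)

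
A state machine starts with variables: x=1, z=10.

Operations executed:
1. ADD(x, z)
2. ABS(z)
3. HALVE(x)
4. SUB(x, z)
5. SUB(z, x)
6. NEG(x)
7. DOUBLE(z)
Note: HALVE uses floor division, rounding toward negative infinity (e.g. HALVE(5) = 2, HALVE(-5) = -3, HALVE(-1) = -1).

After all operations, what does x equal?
x = 5

Tracing execution:
Step 1: ADD(x, z) → x = 11
Step 2: ABS(z) → x = 11
Step 3: HALVE(x) → x = 5
Step 4: SUB(x, z) → x = -5
Step 5: SUB(z, x) → x = -5
Step 6: NEG(x) → x = 5
Step 7: DOUBLE(z) → x = 5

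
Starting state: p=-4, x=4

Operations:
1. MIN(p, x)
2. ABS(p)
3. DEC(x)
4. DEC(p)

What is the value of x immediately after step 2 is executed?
x = 4

Tracing x through execution:
Initial: x = 4
After step 1 (MIN(p, x)): x = 4
After step 2 (ABS(p)): x = 4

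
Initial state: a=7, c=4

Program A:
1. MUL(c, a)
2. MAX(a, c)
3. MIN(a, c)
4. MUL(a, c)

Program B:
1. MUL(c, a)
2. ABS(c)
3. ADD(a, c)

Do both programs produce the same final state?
No

Program A final state: a=784, c=28
Program B final state: a=35, c=28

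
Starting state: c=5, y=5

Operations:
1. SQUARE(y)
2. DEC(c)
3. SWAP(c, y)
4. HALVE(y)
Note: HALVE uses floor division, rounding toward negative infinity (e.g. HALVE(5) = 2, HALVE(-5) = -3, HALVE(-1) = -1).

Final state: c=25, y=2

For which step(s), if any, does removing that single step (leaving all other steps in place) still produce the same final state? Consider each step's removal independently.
Step(s) 2

Testing removal of each single step:
Without step 1: final = c=5, y=2 (different)
Without step 2: final = c=25, y=2 (same)
Without step 3: final = c=4, y=12 (different)
Without step 4: final = c=25, y=4 (different)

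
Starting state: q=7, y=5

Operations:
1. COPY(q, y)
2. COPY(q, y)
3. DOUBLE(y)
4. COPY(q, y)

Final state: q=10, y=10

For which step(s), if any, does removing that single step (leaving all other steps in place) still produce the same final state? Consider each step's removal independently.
Step(s) 1, 2

Testing removal of each single step:
Without step 1: final = q=10, y=10 (same)
Without step 2: final = q=10, y=10 (same)
Without step 3: final = q=5, y=5 (different)
Without step 4: final = q=5, y=10 (different)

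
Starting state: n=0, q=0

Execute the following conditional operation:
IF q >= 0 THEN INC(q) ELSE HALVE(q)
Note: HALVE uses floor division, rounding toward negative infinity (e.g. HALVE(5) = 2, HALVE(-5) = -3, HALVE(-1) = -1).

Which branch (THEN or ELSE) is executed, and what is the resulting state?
Branch: THEN, Final state: n=0, q=1

Evaluating condition: q >= 0
q = 0
Condition is True, so THEN branch executes
After INC(q): n=0, q=1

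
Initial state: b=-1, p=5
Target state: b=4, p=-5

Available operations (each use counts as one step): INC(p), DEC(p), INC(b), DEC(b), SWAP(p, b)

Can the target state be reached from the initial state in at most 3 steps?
No

The target state cannot be reached within 3 steps.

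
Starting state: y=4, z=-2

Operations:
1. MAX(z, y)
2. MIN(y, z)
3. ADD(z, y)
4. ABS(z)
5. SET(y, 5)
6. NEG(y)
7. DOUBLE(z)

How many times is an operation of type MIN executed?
1

Counting MIN operations:
Step 2: MIN(y, z) ← MIN
Total: 1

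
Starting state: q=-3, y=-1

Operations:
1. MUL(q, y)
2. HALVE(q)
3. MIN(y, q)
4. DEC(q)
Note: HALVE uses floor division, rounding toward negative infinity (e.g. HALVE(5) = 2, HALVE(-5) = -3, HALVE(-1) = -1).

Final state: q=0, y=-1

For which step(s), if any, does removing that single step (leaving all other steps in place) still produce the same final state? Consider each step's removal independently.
Step(s) 3

Testing removal of each single step:
Without step 1: final = q=-3, y=-2 (different)
Without step 2: final = q=2, y=-1 (different)
Without step 3: final = q=0, y=-1 (same)
Without step 4: final = q=1, y=-1 (different)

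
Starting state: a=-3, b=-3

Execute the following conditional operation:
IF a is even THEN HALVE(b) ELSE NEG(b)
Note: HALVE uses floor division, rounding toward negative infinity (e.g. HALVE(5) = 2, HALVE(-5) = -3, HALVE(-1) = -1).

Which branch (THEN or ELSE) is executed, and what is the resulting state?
Branch: ELSE, Final state: a=-3, b=3

Evaluating condition: a is even
Condition is False, so ELSE branch executes
After NEG(b): a=-3, b=3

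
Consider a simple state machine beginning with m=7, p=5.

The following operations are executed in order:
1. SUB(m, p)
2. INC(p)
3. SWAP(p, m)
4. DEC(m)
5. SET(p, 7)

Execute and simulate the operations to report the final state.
{m: 5, p: 7}

Step-by-step execution:
Initial: m=7, p=5
After step 1 (SUB(m, p)): m=2, p=5
After step 2 (INC(p)): m=2, p=6
After step 3 (SWAP(p, m)): m=6, p=2
After step 4 (DEC(m)): m=5, p=2
After step 5 (SET(p, 7)): m=5, p=7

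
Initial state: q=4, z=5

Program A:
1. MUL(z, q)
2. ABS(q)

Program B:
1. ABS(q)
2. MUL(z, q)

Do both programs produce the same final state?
Yes

Program A final state: q=4, z=20
Program B final state: q=4, z=20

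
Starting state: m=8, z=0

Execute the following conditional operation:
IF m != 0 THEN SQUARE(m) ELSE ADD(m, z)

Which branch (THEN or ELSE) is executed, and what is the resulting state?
Branch: THEN, Final state: m=64, z=0

Evaluating condition: m != 0
m = 8
Condition is True, so THEN branch executes
After SQUARE(m): m=64, z=0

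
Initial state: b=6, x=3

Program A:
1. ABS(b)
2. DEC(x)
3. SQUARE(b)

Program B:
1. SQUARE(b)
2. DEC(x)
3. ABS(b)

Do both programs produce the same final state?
Yes

Program A final state: b=36, x=2
Program B final state: b=36, x=2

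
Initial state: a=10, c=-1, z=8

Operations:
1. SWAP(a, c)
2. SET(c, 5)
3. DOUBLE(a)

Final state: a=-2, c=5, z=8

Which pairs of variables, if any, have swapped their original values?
None

Comparing initial and final values:
a: 10 → -2
c: -1 → 5
z: 8 → 8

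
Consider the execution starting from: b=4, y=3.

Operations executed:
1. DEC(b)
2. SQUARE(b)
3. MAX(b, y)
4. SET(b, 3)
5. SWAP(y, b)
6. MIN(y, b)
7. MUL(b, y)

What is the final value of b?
b = 9

Tracing execution:
Step 1: DEC(b) → b = 3
Step 2: SQUARE(b) → b = 9
Step 3: MAX(b, y) → b = 9
Step 4: SET(b, 3) → b = 3
Step 5: SWAP(y, b) → b = 3
Step 6: MIN(y, b) → b = 3
Step 7: MUL(b, y) → b = 9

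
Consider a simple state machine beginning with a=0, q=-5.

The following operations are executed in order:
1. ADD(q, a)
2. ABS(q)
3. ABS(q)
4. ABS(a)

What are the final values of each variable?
{a: 0, q: 5}

Step-by-step execution:
Initial: a=0, q=-5
After step 1 (ADD(q, a)): a=0, q=-5
After step 2 (ABS(q)): a=0, q=5
After step 3 (ABS(q)): a=0, q=5
After step 4 (ABS(a)): a=0, q=5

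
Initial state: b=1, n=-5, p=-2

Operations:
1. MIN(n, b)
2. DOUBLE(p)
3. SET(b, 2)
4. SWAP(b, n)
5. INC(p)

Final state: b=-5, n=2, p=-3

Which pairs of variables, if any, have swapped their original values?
None

Comparing initial and final values:
p: -2 → -3
n: -5 → 2
b: 1 → -5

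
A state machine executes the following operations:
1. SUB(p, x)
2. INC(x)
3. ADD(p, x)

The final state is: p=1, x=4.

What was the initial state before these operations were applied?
p=0, x=3

Working backwards:
Final state: p=1, x=4
Before step 3 (ADD(p, x)): p=-3, x=4
Before step 2 (INC(x)): p=-3, x=3
Before step 1 (SUB(p, x)): p=0, x=3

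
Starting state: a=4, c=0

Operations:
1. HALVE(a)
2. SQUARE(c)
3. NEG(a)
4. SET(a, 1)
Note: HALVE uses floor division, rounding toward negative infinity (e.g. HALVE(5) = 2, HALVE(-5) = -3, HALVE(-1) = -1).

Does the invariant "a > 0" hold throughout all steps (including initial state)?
No, violated after step 3

The invariant is violated after step 3.

State at each step:
Initial: a=4, c=0
After step 1: a=2, c=0
After step 2: a=2, c=0
After step 3: a=-2, c=0
After step 4: a=1, c=0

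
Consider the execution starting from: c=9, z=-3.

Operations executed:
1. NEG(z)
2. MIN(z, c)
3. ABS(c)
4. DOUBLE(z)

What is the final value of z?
z = 6

Tracing execution:
Step 1: NEG(z) → z = 3
Step 2: MIN(z, c) → z = 3
Step 3: ABS(c) → z = 3
Step 4: DOUBLE(z) → z = 6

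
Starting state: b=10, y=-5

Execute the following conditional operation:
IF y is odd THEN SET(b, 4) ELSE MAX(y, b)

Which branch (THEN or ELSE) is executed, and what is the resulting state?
Branch: THEN, Final state: b=4, y=-5

Evaluating condition: y is odd
Condition is True, so THEN branch executes
After SET(b, 4): b=4, y=-5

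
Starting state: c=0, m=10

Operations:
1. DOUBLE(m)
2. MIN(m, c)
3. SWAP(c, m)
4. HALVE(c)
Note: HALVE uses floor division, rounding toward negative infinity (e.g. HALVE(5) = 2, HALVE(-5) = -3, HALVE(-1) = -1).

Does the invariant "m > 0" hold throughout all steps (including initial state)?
No, violated after step 2

The invariant is violated after step 2.

State at each step:
Initial: c=0, m=10
After step 1: c=0, m=20
After step 2: c=0, m=0
After step 3: c=0, m=0
After step 4: c=0, m=0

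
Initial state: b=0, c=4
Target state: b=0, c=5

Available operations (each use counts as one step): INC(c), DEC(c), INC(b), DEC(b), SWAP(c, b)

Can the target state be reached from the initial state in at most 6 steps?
Yes

Path (1 step): INC(c)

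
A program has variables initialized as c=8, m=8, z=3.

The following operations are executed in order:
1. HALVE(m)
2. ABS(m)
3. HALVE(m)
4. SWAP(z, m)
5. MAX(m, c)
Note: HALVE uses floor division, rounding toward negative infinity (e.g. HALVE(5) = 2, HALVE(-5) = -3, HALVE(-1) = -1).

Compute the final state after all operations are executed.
{c: 8, m: 8, z: 2}

Step-by-step execution:
Initial: c=8, m=8, z=3
After step 1 (HALVE(m)): c=8, m=4, z=3
After step 2 (ABS(m)): c=8, m=4, z=3
After step 3 (HALVE(m)): c=8, m=2, z=3
After step 4 (SWAP(z, m)): c=8, m=3, z=2
After step 5 (MAX(m, c)): c=8, m=8, z=2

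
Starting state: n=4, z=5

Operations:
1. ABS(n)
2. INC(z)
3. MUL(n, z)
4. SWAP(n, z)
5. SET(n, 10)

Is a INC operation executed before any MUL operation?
Yes

First INC: step 2
First MUL: step 3
Since 2 < 3, INC comes first.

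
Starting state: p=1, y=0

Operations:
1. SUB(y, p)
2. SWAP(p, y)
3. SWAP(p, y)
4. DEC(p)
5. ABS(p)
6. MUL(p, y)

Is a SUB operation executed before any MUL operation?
Yes

First SUB: step 1
First MUL: step 6
Since 1 < 6, SUB comes first.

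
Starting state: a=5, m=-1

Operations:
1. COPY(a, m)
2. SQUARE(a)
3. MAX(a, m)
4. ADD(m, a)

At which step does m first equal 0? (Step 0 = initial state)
Step 4

Tracing m:
Initial: m = -1
After step 1: m = -1
After step 2: m = -1
After step 3: m = -1
After step 4: m = 0 ← first occurrence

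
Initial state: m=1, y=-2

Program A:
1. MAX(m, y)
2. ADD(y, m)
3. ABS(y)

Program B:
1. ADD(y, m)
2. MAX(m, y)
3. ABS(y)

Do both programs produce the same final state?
Yes

Program A final state: m=1, y=1
Program B final state: m=1, y=1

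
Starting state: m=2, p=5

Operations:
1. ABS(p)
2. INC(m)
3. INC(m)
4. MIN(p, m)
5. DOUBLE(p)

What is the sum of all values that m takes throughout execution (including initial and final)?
19

Values of m at each step:
Initial: m = 2
After step 1: m = 2
After step 2: m = 3
After step 3: m = 4
After step 4: m = 4
After step 5: m = 4
Sum = 2 + 2 + 3 + 4 + 4 + 4 = 19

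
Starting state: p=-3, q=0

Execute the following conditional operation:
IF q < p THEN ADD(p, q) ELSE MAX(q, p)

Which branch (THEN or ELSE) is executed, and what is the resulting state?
Branch: ELSE, Final state: p=-3, q=0

Evaluating condition: q < p
q = 0, p = -3
Condition is False, so ELSE branch executes
After MAX(q, p): p=-3, q=0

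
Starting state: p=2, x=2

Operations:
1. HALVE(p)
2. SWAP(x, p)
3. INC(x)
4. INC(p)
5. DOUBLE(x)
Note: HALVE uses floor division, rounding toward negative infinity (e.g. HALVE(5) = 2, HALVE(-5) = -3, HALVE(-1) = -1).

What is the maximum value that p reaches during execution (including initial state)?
3

Values of p at each step:
Initial: p = 2
After step 1: p = 1
After step 2: p = 2
After step 3: p = 2
After step 4: p = 3 ← maximum
After step 5: p = 3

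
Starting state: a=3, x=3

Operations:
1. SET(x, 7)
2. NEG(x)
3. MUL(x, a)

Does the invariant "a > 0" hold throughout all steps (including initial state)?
Yes

The invariant holds at every step.

State at each step:
Initial: a=3, x=3
After step 1: a=3, x=7
After step 2: a=3, x=-7
After step 3: a=3, x=-21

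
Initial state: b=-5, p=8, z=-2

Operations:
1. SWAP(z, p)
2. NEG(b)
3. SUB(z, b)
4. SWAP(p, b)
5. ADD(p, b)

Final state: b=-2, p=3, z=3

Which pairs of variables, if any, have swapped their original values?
None

Comparing initial and final values:
b: -5 → -2
p: 8 → 3
z: -2 → 3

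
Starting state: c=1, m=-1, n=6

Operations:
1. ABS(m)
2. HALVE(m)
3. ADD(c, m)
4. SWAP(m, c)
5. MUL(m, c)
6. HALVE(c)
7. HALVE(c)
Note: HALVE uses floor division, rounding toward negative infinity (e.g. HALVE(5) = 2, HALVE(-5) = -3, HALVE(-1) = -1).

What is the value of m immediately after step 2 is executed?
m = 0

Tracing m through execution:
Initial: m = -1
After step 1 (ABS(m)): m = 1
After step 2 (HALVE(m)): m = 0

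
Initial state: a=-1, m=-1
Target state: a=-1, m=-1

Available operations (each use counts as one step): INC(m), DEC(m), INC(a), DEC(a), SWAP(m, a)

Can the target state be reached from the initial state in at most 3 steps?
Yes

Path (0 steps): 0 steps (already at target)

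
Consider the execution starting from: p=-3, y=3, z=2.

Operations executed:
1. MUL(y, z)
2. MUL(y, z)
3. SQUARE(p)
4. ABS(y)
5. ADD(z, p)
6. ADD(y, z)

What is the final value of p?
p = 9

Tracing execution:
Step 1: MUL(y, z) → p = -3
Step 2: MUL(y, z) → p = -3
Step 3: SQUARE(p) → p = 9
Step 4: ABS(y) → p = 9
Step 5: ADD(z, p) → p = 9
Step 6: ADD(y, z) → p = 9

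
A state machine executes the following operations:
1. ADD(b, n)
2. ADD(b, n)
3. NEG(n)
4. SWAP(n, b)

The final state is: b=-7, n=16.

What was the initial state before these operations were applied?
b=2, n=7

Working backwards:
Final state: b=-7, n=16
Before step 4 (SWAP(n, b)): b=16, n=-7
Before step 3 (NEG(n)): b=16, n=7
Before step 2 (ADD(b, n)): b=9, n=7
Before step 1 (ADD(b, n)): b=2, n=7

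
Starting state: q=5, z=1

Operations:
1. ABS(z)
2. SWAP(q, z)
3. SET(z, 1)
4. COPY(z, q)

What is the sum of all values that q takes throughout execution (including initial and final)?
13

Values of q at each step:
Initial: q = 5
After step 1: q = 5
After step 2: q = 1
After step 3: q = 1
After step 4: q = 1
Sum = 5 + 5 + 1 + 1 + 1 = 13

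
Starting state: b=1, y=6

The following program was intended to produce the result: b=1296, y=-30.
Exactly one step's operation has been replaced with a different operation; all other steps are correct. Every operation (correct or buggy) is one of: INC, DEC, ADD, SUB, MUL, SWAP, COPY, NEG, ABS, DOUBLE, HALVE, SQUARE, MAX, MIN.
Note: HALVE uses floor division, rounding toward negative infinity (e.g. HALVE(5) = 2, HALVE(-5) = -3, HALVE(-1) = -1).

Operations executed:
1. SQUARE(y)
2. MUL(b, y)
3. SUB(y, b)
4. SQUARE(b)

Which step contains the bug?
Step 1

Trace with buggy code:
Initial: b=1, y=6
After step 1: b=1, y=36
After step 2: b=36, y=36
After step 3: b=36, y=0
After step 4: b=1296, y=0
Actual final b=1296, y=0 ≠ expected b=1296, y=-30.
Step 1 is the only position where a single-operation replacement can produce the expected result.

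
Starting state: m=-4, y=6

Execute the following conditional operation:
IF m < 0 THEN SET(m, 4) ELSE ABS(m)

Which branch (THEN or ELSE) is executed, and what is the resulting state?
Branch: THEN, Final state: m=4, y=6

Evaluating condition: m < 0
m = -4
Condition is True, so THEN branch executes
After SET(m, 4): m=4, y=6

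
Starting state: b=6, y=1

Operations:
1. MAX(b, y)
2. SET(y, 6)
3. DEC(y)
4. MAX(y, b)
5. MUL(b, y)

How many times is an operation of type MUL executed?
1

Counting MUL operations:
Step 5: MUL(b, y) ← MUL
Total: 1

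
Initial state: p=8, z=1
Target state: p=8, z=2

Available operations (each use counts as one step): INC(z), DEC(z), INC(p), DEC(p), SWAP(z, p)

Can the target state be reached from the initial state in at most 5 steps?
Yes

Path (1 step): INC(z)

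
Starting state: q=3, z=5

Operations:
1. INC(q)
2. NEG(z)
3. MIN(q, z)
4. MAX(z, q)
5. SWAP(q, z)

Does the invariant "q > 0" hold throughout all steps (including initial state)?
No, violated after step 3

The invariant is violated after step 3.

State at each step:
Initial: q=3, z=5
After step 1: q=4, z=5
After step 2: q=4, z=-5
After step 3: q=-5, z=-5
After step 4: q=-5, z=-5
After step 5: q=-5, z=-5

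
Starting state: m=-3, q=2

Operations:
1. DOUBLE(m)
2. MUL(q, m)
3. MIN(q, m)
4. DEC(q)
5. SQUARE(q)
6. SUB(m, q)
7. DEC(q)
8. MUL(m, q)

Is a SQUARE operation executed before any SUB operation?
Yes

First SQUARE: step 5
First SUB: step 6
Since 5 < 6, SQUARE comes first.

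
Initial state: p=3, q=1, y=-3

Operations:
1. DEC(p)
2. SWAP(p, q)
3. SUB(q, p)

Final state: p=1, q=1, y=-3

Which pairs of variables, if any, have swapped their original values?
None

Comparing initial and final values:
p: 3 → 1
q: 1 → 1
y: -3 → -3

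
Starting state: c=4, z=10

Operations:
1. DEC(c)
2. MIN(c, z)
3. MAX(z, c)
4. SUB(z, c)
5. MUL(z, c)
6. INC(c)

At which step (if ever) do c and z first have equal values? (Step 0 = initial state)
Never

c and z never become equal during execution.

Comparing values at each step:
Initial: c=4, z=10
After step 1: c=3, z=10
After step 2: c=3, z=10
After step 3: c=3, z=10
After step 4: c=3, z=7
After step 5: c=3, z=21
After step 6: c=4, z=21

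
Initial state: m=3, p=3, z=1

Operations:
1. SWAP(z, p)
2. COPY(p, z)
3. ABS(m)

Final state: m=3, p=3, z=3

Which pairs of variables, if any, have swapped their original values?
None

Comparing initial and final values:
p: 3 → 3
z: 1 → 3
m: 3 → 3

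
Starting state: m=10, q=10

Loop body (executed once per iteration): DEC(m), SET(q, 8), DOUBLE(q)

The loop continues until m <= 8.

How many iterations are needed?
2

Tracing iterations:
Initial: m=10, q=10
After iteration 1: m=9, q=16
After iteration 2: m=8, q=16
m <= 8 now holds, so the loop exits after 2 iterations.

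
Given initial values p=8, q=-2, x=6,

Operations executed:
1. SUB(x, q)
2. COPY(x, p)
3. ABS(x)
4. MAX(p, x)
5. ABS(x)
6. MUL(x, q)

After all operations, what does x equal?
x = -16

Tracing execution:
Step 1: SUB(x, q) → x = 8
Step 2: COPY(x, p) → x = 8
Step 3: ABS(x) → x = 8
Step 4: MAX(p, x) → x = 8
Step 5: ABS(x) → x = 8
Step 6: MUL(x, q) → x = -16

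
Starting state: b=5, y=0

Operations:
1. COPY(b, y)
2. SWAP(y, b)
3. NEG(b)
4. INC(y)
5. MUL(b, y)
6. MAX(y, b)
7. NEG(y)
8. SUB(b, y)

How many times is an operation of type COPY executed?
1

Counting COPY operations:
Step 1: COPY(b, y) ← COPY
Total: 1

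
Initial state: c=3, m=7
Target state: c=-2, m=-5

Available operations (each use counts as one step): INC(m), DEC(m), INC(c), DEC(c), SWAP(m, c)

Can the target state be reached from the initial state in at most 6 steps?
No

The target state cannot be reached within 6 steps.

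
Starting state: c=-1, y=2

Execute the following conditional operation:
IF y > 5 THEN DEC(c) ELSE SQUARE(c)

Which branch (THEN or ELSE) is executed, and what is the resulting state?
Branch: ELSE, Final state: c=1, y=2

Evaluating condition: y > 5
y = 2
Condition is False, so ELSE branch executes
After SQUARE(c): c=1, y=2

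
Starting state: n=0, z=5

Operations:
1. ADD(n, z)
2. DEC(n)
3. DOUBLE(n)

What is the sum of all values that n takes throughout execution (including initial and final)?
17

Values of n at each step:
Initial: n = 0
After step 1: n = 5
After step 2: n = 4
After step 3: n = 8
Sum = 0 + 5 + 4 + 8 = 17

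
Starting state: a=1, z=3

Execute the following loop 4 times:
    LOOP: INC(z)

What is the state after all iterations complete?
a=1, z=7

Iteration trace:
Start: a=1, z=3
After iteration 1: a=1, z=4
After iteration 2: a=1, z=5
After iteration 3: a=1, z=6
After iteration 4: a=1, z=7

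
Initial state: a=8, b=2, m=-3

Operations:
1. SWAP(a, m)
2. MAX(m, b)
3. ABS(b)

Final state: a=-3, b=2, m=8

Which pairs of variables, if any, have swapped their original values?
(m, a)

Comparing initial and final values:
m: -3 → 8
b: 2 → 2
a: 8 → -3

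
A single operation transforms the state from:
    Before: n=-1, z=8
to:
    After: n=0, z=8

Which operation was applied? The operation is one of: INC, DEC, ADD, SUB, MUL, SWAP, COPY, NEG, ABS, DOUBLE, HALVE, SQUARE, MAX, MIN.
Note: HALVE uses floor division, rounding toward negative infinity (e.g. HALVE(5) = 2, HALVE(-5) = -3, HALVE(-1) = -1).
INC(n)

Analyzing the change:
Before: n=-1, z=8
After: n=0, z=8
Variable n changed from -1 to 0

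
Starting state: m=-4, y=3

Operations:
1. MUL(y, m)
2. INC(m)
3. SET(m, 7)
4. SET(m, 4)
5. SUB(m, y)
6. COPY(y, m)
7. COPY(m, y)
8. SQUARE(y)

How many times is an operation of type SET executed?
2

Counting SET operations:
Step 3: SET(m, 7) ← SET
Step 4: SET(m, 4) ← SET
Total: 2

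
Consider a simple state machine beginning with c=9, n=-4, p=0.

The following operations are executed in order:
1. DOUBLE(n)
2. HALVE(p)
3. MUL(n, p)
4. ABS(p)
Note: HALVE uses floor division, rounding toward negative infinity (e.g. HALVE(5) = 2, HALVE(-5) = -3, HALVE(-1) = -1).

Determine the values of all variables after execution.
{c: 9, n: 0, p: 0}

Step-by-step execution:
Initial: c=9, n=-4, p=0
After step 1 (DOUBLE(n)): c=9, n=-8, p=0
After step 2 (HALVE(p)): c=9, n=-8, p=0
After step 3 (MUL(n, p)): c=9, n=0, p=0
After step 4 (ABS(p)): c=9, n=0, p=0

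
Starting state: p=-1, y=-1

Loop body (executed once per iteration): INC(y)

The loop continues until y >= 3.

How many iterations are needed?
4

Tracing iterations:
Initial: p=-1, y=-1
After iteration 1: p=-1, y=0
After iteration 2: p=-1, y=1
After iteration 3: p=-1, y=2
After iteration 4: p=-1, y=3
y >= 3 now holds, so the loop exits after 4 iterations.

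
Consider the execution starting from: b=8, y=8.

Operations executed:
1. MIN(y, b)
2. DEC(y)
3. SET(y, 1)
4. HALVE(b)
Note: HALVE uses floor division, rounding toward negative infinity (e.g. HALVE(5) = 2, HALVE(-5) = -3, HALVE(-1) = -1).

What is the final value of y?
y = 1

Tracing execution:
Step 1: MIN(y, b) → y = 8
Step 2: DEC(y) → y = 7
Step 3: SET(y, 1) → y = 1
Step 4: HALVE(b) → y = 1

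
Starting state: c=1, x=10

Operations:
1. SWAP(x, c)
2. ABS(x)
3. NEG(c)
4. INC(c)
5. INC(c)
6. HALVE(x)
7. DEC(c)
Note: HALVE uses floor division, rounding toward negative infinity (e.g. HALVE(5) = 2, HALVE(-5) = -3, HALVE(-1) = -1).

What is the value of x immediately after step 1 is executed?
x = 1

Tracing x through execution:
Initial: x = 10
After step 1 (SWAP(x, c)): x = 1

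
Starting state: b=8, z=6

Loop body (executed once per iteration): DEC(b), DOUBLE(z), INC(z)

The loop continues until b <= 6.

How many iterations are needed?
2

Tracing iterations:
Initial: b=8, z=6
After iteration 1: b=7, z=13
After iteration 2: b=6, z=27
b <= 6 now holds, so the loop exits after 2 iterations.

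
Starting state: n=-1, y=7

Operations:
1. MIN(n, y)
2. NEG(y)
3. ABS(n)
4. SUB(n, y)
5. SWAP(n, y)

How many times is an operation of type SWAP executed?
1

Counting SWAP operations:
Step 5: SWAP(n, y) ← SWAP
Total: 1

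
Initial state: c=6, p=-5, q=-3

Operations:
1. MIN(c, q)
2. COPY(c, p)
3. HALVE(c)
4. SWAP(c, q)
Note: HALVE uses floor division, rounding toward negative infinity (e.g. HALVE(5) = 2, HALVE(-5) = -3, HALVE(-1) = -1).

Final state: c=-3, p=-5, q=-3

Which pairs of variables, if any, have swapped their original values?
None

Comparing initial and final values:
q: -3 → -3
p: -5 → -5
c: 6 → -3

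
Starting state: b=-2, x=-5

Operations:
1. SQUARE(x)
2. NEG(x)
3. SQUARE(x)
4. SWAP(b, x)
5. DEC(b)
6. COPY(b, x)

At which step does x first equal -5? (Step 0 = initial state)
Step 0

Tracing x:
Initial: x = -5 ← first occurrence
After step 1: x = 25
After step 2: x = -25
After step 3: x = 625
After step 4: x = -2
After step 5: x = -2
After step 6: x = -2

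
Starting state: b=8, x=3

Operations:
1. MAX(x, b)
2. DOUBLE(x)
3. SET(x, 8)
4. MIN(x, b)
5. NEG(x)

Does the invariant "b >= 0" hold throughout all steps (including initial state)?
Yes

The invariant holds at every step.

State at each step:
Initial: b=8, x=3
After step 1: b=8, x=8
After step 2: b=8, x=16
After step 3: b=8, x=8
After step 4: b=8, x=8
After step 5: b=8, x=-8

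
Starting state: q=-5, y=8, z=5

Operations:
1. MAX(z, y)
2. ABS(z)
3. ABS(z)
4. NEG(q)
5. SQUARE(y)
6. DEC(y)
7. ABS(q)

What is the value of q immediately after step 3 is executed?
q = -5

Tracing q through execution:
Initial: q = -5
After step 1 (MAX(z, y)): q = -5
After step 2 (ABS(z)): q = -5
After step 3 (ABS(z)): q = -5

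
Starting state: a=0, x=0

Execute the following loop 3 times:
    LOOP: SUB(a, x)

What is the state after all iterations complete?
a=0, x=0

Iteration trace:
Start: a=0, x=0
After iteration 1: a=0, x=0
After iteration 2: a=0, x=0
After iteration 3: a=0, x=0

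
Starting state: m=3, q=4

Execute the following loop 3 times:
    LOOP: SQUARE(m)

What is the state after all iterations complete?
m=6561, q=4

Iteration trace:
Start: m=3, q=4
After iteration 1: m=9, q=4
After iteration 2: m=81, q=4
After iteration 3: m=6561, q=4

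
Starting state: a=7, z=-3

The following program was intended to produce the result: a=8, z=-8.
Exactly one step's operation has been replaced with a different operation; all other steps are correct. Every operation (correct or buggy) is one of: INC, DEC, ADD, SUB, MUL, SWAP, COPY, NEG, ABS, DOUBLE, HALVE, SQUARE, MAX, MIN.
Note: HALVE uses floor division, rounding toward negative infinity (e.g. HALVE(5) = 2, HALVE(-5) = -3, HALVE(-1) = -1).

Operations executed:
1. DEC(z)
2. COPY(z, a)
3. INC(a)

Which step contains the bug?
Step 2

Trace with buggy code:
Initial: a=7, z=-3
After step 1: a=7, z=-4
After step 2: a=7, z=7
After step 3: a=8, z=7
Actual final a=8, z=7 ≠ expected a=8, z=-8.
Step 2 is the only position where a single-operation replacement can produce the expected result.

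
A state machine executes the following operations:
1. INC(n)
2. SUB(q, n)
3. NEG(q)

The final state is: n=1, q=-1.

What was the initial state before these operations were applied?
n=0, q=2

Working backwards:
Final state: n=1, q=-1
Before step 3 (NEG(q)): n=1, q=1
Before step 2 (SUB(q, n)): n=1, q=2
Before step 1 (INC(n)): n=0, q=2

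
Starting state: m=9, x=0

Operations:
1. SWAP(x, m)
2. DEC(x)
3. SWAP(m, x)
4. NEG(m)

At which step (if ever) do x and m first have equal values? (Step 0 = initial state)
Never

x and m never become equal during execution.

Comparing values at each step:
Initial: x=0, m=9
After step 1: x=9, m=0
After step 2: x=8, m=0
After step 3: x=0, m=8
After step 4: x=0, m=-8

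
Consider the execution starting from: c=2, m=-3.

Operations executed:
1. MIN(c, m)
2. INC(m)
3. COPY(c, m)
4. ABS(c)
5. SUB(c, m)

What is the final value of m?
m = -2

Tracing execution:
Step 1: MIN(c, m) → m = -3
Step 2: INC(m) → m = -2
Step 3: COPY(c, m) → m = -2
Step 4: ABS(c) → m = -2
Step 5: SUB(c, m) → m = -2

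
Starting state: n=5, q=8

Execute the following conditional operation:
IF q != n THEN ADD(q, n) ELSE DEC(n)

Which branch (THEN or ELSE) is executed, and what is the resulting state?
Branch: THEN, Final state: n=5, q=13

Evaluating condition: q != n
q = 8, n = 5
Condition is True, so THEN branch executes
After ADD(q, n): n=5, q=13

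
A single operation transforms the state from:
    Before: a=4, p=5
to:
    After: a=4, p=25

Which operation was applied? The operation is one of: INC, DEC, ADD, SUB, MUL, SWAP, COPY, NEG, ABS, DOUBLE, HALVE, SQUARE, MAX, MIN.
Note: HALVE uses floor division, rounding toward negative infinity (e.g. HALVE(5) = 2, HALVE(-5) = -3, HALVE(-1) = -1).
SQUARE(p)

Analyzing the change:
Before: a=4, p=5
After: a=4, p=25
Variable p changed from 5 to 25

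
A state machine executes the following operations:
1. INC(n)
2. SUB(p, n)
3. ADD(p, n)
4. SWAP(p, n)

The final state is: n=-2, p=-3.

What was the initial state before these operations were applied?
n=-4, p=-2

Working backwards:
Final state: n=-2, p=-3
Before step 4 (SWAP(p, n)): n=-3, p=-2
Before step 3 (ADD(p, n)): n=-3, p=1
Before step 2 (SUB(p, n)): n=-3, p=-2
Before step 1 (INC(n)): n=-4, p=-2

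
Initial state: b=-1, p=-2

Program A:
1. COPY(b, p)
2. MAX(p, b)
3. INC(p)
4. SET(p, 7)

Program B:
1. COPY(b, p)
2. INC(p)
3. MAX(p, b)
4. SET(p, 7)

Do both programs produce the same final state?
Yes

Program A final state: b=-2, p=7
Program B final state: b=-2, p=7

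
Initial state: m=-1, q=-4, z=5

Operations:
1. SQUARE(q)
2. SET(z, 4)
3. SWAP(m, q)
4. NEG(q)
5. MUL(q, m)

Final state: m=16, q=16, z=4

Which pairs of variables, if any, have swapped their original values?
None

Comparing initial and final values:
m: -1 → 16
q: -4 → 16
z: 5 → 4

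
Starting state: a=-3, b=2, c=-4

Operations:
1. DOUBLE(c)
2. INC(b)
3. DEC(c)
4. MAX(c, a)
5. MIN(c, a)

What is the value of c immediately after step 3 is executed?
c = -9

Tracing c through execution:
Initial: c = -4
After step 1 (DOUBLE(c)): c = -8
After step 2 (INC(b)): c = -8
After step 3 (DEC(c)): c = -9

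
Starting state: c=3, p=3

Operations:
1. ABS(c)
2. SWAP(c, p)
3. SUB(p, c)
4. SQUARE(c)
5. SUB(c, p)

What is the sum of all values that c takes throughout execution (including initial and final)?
30

Values of c at each step:
Initial: c = 3
After step 1: c = 3
After step 2: c = 3
After step 3: c = 3
After step 4: c = 9
After step 5: c = 9
Sum = 3 + 3 + 3 + 3 + 9 + 9 = 30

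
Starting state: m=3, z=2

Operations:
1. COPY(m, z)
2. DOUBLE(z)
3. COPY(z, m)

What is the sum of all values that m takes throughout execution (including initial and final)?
9

Values of m at each step:
Initial: m = 3
After step 1: m = 2
After step 2: m = 2
After step 3: m = 2
Sum = 3 + 2 + 2 + 2 = 9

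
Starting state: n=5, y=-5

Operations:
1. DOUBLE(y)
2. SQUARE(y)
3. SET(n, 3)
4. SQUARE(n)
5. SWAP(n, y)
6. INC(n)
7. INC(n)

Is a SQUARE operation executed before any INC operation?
Yes

First SQUARE: step 2
First INC: step 6
Since 2 < 6, SQUARE comes first.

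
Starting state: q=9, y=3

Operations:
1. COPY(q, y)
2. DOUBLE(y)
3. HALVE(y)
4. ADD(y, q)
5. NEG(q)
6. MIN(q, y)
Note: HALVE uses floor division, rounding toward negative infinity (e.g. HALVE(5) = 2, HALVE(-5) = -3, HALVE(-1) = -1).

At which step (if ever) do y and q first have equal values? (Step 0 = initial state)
Step 1

y and q first become equal after step 1.

Comparing values at each step:
Initial: y=3, q=9
After step 1: y=3, q=3 ← equal!
After step 2: y=6, q=3
After step 3: y=3, q=3 ← equal!
After step 4: y=6, q=3
After step 5: y=6, q=-3
After step 6: y=6, q=-3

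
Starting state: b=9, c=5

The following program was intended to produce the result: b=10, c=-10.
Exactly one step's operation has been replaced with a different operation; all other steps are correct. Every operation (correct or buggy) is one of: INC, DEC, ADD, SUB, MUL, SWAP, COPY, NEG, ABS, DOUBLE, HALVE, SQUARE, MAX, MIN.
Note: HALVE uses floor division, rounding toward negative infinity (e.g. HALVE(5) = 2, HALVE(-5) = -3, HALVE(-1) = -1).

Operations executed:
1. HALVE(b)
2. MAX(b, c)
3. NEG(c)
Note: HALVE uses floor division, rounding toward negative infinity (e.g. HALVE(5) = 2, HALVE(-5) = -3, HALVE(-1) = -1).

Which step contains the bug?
Step 1

Trace with buggy code:
Initial: b=9, c=5
After step 1: b=4, c=5
After step 2: b=5, c=5
After step 3: b=5, c=-5
Actual final b=5, c=-5 ≠ expected b=10, c=-10.
Step 1 is the only position where a single-operation replacement can produce the expected result.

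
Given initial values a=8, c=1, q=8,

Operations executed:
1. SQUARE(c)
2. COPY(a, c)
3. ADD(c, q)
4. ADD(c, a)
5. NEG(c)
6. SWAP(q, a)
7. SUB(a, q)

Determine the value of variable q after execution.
q = 1

Tracing execution:
Step 1: SQUARE(c) → q = 8
Step 2: COPY(a, c) → q = 8
Step 3: ADD(c, q) → q = 8
Step 4: ADD(c, a) → q = 8
Step 5: NEG(c) → q = 8
Step 6: SWAP(q, a) → q = 1
Step 7: SUB(a, q) → q = 1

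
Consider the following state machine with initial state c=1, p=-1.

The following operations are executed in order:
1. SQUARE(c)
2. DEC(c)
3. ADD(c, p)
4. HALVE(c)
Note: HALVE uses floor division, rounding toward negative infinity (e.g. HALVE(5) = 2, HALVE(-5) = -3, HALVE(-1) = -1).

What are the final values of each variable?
{c: -1, p: -1}

Step-by-step execution:
Initial: c=1, p=-1
After step 1 (SQUARE(c)): c=1, p=-1
After step 2 (DEC(c)): c=0, p=-1
After step 3 (ADD(c, p)): c=-1, p=-1
After step 4 (HALVE(c)): c=-1, p=-1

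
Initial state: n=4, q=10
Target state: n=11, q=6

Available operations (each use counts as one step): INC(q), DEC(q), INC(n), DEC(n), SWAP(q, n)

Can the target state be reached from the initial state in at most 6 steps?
Yes

Path (4 steps): INC(q) → INC(n) → INC(n) → SWAP(q, n)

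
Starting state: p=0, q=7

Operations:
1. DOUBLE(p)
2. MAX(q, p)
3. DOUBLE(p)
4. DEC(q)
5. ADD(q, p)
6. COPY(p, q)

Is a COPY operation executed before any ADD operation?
No

First COPY: step 6
First ADD: step 5
Since 6 > 5, ADD comes first.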